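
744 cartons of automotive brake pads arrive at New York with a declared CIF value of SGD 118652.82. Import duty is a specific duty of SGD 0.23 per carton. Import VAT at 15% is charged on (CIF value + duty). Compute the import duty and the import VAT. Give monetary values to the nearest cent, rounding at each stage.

Import duty = 744 × 0.23 = 171.12
VAT base = CIF + duty = 118652.82 + 171.12 = 118823.94
Import VAT = 118823.94 × 15% = 17823.59

Import duty: SGD 171.12; import VAT: SGD 17823.59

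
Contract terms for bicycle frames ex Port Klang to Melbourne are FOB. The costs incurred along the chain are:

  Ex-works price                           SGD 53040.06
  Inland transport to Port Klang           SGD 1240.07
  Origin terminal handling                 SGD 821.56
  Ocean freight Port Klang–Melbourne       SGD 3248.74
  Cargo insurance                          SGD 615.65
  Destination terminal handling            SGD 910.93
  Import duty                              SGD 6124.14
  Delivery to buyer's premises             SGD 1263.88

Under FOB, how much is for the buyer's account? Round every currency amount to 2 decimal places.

Buyer's account: SGD 12163.34

FOB: the seller bears costs until goods are on board at the origin port; the buyer bears freight, insurance and all costs thereafter.
Seller's account: goods 53040.06 + inland to port 1240.07 + origin terminal 821.56 = 55101.69
Buyer's account: freight 3248.74 + insurance 615.65 + destination terminal 910.93 + duty 6124.14 + delivery 1263.88 = 12163.34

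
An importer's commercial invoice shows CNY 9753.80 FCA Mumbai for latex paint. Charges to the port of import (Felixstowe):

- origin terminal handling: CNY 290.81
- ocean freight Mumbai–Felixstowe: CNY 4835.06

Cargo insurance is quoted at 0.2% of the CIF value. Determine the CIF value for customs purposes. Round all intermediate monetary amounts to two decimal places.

CIF value: CNY 14909.49

Let C be the CIF value. C = FCA price + pre-shipment costs + freight + 0.2% × C
C − 0.2% × C = 9753.80 + 290.81 + 4835.06
0.998 × C = 14879.67
C = 14879.67 / 0.998 = 14909.49
Insurance premium = 0.2% × 14909.49 = 29.82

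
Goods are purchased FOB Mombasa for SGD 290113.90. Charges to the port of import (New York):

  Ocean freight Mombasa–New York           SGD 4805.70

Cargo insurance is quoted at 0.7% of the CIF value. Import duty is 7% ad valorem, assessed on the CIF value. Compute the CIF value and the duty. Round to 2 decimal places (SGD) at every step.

CIF value: SGD 296998.59; import duty: SGD 20789.90

Let C be the CIF value. C = FOB price + freight + 0.7% × C
C − 0.7% × C = 290113.90 + 4805.70
0.993 × C = 294919.60
C = 294919.60 / 0.993 = 296998.59
Insurance premium = 0.7% × 296998.59 = 2078.99
Import duty = 296998.59 × 7% = 20789.90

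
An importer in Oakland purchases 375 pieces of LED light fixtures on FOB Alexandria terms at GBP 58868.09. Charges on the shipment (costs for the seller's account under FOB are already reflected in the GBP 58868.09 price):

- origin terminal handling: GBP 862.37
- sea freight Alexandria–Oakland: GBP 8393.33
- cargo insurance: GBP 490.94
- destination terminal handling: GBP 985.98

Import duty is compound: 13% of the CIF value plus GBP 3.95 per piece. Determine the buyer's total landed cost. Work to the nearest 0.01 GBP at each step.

Total landed cost: GBP 79027.40

FOB: the seller bears costs until goods are on board at the origin port; the buyer bears freight, insurance and all costs thereafter.
Already in the invoice (seller's account under FOB): origin terminal — exclude.
CIF value = FOB price + freight + insurance = 58868.09 + 8393.33 + 490.94 = 67752.36
Ad valorem component: 67752.36 × 13% = 8807.81
Specific component: 375 × 3.95 = 1481.25
Import duty = 8807.81 + 1481.25 = 10289.06
Buyer bears: freight 8393.33 + insurance 490.94 + destination terminal 985.98 + duty 10289.06 = 20159.31
Landed cost = invoice 58868.09 + 20159.31 = 79027.40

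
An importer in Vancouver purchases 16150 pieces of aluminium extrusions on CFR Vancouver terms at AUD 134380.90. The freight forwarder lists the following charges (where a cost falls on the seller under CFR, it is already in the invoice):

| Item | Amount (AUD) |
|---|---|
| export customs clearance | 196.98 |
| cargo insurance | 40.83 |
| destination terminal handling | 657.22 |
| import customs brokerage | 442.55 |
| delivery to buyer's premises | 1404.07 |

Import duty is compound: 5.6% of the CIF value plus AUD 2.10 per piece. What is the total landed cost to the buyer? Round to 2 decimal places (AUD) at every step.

CFR: the seller pays costs through ocean freight to the destination port, but not insurance.
Already in the invoice (seller's account under CFR): export clearance — exclude.
CIF value = CFR price + insurance = 134380.90 + 40.83 = 134421.73
Ad valorem component: 134421.73 × 5.6% = 7527.62
Specific component: 16150 × 2.10 = 33915.00
Import duty = 7527.62 + 33915.00 = 41442.62
Buyer bears: insurance 40.83 + destination terminal 657.22 + brokerage 442.55 + delivery 1404.07 + duty 41442.62 = 43987.29
Landed cost = invoice 134380.90 + 43987.29 = 178368.19

Total landed cost: AUD 178368.19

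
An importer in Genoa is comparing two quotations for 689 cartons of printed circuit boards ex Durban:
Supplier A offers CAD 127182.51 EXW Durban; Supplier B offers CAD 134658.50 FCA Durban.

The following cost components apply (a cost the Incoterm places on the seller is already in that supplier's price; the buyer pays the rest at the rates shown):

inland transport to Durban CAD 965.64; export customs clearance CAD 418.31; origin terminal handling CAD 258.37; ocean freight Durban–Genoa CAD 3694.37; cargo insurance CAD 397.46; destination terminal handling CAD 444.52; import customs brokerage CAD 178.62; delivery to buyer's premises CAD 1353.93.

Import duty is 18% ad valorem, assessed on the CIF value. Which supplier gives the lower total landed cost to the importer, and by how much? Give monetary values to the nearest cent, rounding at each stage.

Supplier A is cheaper by CAD 7188.61

Supplier A (EXW):
CIF value = EXW price + inland to port + export clearance + origin terminal + freight + insurance = 127182.51 + 965.64 + 418.31 + 258.37 + 3694.37 + 397.46 = 132916.66
Import duty = 132916.66 × 18% = 23925.00
Buyer bears (A): 965.64 + 418.31 + 258.37 + 3694.37 + 397.46 + 444.52 + 178.62 + 1353.93 = 7711.22
Landed cost (A) = invoice 127182.51 + 7711.22 + duty 23925.00 = 158818.73
Supplier B (FCA):
CIF value = FCA price + origin terminal + freight + insurance = 134658.50 + 258.37 + 3694.37 + 397.46 = 139008.70
Import duty = 139008.70 × 18% = 25021.57
Buyer bears (B): 258.37 + 3694.37 + 397.46 + 444.52 + 178.62 + 1353.93 = 6327.27
Landed cost (B) = invoice 134658.50 + 6327.27 + duty 25021.57 = 166007.34
Difference = |158818.73 − 166007.34| = 7188.61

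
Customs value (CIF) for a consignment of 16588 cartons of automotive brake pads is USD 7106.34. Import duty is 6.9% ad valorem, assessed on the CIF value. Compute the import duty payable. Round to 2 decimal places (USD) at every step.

Import duty = 7106.34 × 6.9% = 490.34

Import duty: USD 490.34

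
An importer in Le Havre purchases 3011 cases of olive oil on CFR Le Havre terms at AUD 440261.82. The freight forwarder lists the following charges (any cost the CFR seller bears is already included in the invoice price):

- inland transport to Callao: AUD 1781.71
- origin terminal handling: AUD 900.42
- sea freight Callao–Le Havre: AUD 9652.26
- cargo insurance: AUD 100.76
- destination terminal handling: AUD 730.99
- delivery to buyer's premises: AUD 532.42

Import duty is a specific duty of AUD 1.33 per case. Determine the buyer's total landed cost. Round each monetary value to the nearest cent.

Total landed cost: AUD 445630.62

CFR: the seller pays costs through ocean freight to the destination port, but not insurance.
Already in the invoice (seller's account under CFR): inland to port, origin terminal, freight — exclude.
CIF value = CFR price + insurance = 440261.82 + 100.76 = 440362.58
Import duty = 3011 × 1.33 = 4004.63
Buyer bears: insurance 100.76 + destination terminal 730.99 + delivery 532.42 + duty 4004.63 = 5368.80
Landed cost = invoice 440261.82 + 5368.80 = 445630.62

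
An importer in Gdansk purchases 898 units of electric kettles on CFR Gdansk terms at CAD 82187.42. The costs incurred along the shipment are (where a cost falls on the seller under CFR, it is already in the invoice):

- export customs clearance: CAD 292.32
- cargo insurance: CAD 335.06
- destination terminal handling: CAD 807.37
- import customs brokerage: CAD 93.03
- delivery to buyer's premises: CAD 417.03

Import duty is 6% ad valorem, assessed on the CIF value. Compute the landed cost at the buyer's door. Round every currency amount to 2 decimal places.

Total landed cost: CAD 88791.26

CFR: the seller pays costs through ocean freight to the destination port, but not insurance.
Already in the invoice (seller's account under CFR): export clearance — exclude.
CIF value = CFR price + insurance = 82187.42 + 335.06 = 82522.48
Import duty = 82522.48 × 6% = 4951.35
Buyer bears: insurance 335.06 + destination terminal 807.37 + brokerage 93.03 + delivery 417.03 + duty 4951.35 = 6603.84
Landed cost = invoice 82187.42 + 6603.84 = 88791.26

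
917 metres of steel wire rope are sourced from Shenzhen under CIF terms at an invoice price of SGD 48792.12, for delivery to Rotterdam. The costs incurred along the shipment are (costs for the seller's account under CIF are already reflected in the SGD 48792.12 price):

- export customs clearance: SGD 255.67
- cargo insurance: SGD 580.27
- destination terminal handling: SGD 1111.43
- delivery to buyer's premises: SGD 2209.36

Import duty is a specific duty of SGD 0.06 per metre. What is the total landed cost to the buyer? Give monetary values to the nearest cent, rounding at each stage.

Total landed cost: SGD 52167.93

CIF: the seller pays costs through ocean freight and marine insurance to the destination port.
Already in the invoice (seller's account under CIF): export clearance, insurance — exclude.
The CIF price already equals the CIF value: 48792.12
Import duty = 917 × 0.06 = 55.02
Buyer bears: destination terminal 1111.43 + delivery 2209.36 + duty 55.02 = 3375.81
Landed cost = invoice 48792.12 + 3375.81 = 52167.93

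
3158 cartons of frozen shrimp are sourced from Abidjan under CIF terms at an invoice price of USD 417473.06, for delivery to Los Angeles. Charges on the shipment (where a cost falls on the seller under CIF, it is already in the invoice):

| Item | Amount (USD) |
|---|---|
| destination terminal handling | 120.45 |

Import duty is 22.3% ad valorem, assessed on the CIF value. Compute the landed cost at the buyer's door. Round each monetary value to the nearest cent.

CIF: the seller pays costs through ocean freight and marine insurance to the destination port.
The CIF price already equals the CIF value: 417473.06
Import duty = 417473.06 × 22.3% = 93096.49
Buyer bears: destination terminal 120.45 + duty 93096.49 = 93216.94
Landed cost = invoice 417473.06 + 93216.94 = 510690.00

Total landed cost: USD 510690.00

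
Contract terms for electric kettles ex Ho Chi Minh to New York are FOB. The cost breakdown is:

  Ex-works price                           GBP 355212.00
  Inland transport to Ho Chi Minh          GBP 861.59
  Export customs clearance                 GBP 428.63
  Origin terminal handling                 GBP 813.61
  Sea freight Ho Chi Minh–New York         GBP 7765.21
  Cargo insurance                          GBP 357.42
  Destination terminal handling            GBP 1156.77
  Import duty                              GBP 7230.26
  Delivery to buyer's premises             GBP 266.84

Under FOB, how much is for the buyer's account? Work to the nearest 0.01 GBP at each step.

FOB: the seller bears costs until goods are on board at the origin port; the buyer bears freight, insurance and all costs thereafter.
Seller's account: goods 355212.00 + inland to port 861.59 + export clearance 428.63 + origin terminal 813.61 = 357315.83
Buyer's account: freight 7765.21 + insurance 357.42 + destination terminal 1156.77 + duty 7230.26 + delivery 266.84 = 16776.50

Buyer's account: GBP 16776.50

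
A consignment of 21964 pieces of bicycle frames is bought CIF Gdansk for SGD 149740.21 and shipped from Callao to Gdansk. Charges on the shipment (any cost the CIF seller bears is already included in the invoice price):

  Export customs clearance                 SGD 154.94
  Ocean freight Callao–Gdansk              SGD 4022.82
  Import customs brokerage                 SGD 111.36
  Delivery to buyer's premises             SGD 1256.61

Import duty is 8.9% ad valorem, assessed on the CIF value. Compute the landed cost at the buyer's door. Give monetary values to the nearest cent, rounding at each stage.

CIF: the seller pays costs through ocean freight and marine insurance to the destination port.
Already in the invoice (seller's account under CIF): export clearance, freight — exclude.
The CIF price already equals the CIF value: 149740.21
Import duty = 149740.21 × 8.9% = 13326.88
Buyer bears: brokerage 111.36 + delivery 1256.61 + duty 13326.88 = 14694.85
Landed cost = invoice 149740.21 + 14694.85 = 164435.06

Total landed cost: SGD 164435.06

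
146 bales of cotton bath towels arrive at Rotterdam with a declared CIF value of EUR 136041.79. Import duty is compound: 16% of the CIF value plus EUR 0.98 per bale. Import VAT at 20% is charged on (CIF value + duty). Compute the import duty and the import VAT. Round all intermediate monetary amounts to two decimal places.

Ad valorem component: 136041.79 × 16% = 21766.69
Specific component: 146 × 0.98 = 143.08
Import duty = 21766.69 + 143.08 = 21909.77
VAT base = CIF + duty = 136041.79 + 21909.77 = 157951.56
Import VAT = 157951.56 × 20% = 31590.31

Import duty: EUR 21909.77; import VAT: EUR 31590.31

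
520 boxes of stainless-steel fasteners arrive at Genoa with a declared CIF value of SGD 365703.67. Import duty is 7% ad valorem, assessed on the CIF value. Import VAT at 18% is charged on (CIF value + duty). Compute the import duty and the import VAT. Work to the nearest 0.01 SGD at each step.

Import duty = 365703.67 × 7% = 25599.26
VAT base = CIF + duty = 365703.67 + 25599.26 = 391302.93
Import VAT = 391302.93 × 18% = 70434.53

Import duty: SGD 25599.26; import VAT: SGD 70434.53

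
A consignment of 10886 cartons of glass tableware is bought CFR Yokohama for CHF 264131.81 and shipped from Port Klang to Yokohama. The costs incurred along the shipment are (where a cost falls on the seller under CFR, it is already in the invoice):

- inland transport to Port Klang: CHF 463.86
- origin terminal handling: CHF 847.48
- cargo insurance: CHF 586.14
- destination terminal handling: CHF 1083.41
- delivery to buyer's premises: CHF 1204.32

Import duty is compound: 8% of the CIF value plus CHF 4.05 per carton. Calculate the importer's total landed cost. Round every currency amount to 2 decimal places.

CFR: the seller pays costs through ocean freight to the destination port, but not insurance.
Already in the invoice (seller's account under CFR): inland to port, origin terminal — exclude.
CIF value = CFR price + insurance = 264131.81 + 586.14 = 264717.95
Ad valorem component: 264717.95 × 8% = 21177.44
Specific component: 10886 × 4.05 = 44088.30
Import duty = 21177.44 + 44088.30 = 65265.74
Buyer bears: insurance 586.14 + destination terminal 1083.41 + delivery 1204.32 + duty 65265.74 = 68139.61
Landed cost = invoice 264131.81 + 68139.61 = 332271.42

Total landed cost: CHF 332271.42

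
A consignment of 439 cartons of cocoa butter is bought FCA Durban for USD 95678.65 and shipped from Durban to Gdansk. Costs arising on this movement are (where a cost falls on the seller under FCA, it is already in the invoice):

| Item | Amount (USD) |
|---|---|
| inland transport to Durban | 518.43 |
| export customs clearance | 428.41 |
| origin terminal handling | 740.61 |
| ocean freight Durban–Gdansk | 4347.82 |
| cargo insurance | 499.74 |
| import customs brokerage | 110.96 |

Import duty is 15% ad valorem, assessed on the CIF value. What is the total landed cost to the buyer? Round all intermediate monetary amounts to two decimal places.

Total landed cost: USD 116567.80

FCA: the seller delivers export-cleared goods to the carrier; the buyer bears costs from that point.
Already in the invoice (seller's account under FCA): inland to port, export clearance — exclude.
CIF value = FCA price + origin terminal + freight + insurance = 95678.65 + 740.61 + 4347.82 + 499.74 = 101266.82
Import duty = 101266.82 × 15% = 15190.02
Buyer bears: origin terminal 740.61 + freight 4347.82 + insurance 499.74 + brokerage 110.96 + duty 15190.02 = 20889.15
Landed cost = invoice 95678.65 + 20889.15 = 116567.80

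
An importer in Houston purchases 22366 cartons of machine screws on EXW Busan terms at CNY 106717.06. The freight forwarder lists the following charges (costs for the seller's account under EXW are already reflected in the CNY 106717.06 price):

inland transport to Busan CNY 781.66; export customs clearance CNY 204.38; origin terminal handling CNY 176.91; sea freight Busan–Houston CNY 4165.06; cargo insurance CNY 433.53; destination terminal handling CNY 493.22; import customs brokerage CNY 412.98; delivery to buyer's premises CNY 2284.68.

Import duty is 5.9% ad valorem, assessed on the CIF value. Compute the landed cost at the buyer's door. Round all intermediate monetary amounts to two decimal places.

Total landed cost: CNY 122305.72

EXW: the seller makes goods available at their premises; the buyer bears all onward costs.
CIF value = EXW price + inland to port + export clearance + origin terminal + freight + insurance = 106717.06 + 781.66 + 204.38 + 176.91 + 4165.06 + 433.53 = 112478.60
Import duty = 112478.60 × 5.9% = 6636.24
Buyer bears: inland to port 781.66 + export clearance 204.38 + origin terminal 176.91 + freight 4165.06 + insurance 433.53 + destination terminal 493.22 + brokerage 412.98 + delivery 2284.68 + duty 6636.24 = 15588.66
Landed cost = invoice 106717.06 + 15588.66 = 122305.72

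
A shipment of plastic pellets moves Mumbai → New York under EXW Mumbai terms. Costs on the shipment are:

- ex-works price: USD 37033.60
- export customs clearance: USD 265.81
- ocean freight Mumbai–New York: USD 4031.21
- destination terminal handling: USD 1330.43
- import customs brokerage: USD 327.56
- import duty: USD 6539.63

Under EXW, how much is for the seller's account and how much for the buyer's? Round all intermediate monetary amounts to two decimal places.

Seller: USD 37033.60; buyer: USD 12494.64

EXW: the seller makes goods available at their premises; the buyer bears all onward costs.
Seller's account: goods 37033.60 = 37033.60
Buyer's account: export clearance 265.81 + freight 4031.21 + destination terminal 1330.43 + brokerage 327.56 + duty 6539.63 = 12494.64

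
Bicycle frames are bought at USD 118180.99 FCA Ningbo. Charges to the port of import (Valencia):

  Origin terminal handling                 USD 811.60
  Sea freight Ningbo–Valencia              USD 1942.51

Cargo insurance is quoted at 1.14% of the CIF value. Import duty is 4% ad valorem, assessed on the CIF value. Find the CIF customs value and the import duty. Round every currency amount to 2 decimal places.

Let C be the CIF value. C = FCA price + pre-shipment costs + freight + 1.14% × C
C − 1.14% × C = 118180.99 + 811.60 + 1942.51
0.9886 × C = 120935.10
C = 120935.10 / 0.9886 = 122329.66
Insurance premium = 1.14% × 122329.66 = 1394.56
Import duty = 122329.66 × 4% = 4893.19

CIF value: USD 122329.66; import duty: USD 4893.19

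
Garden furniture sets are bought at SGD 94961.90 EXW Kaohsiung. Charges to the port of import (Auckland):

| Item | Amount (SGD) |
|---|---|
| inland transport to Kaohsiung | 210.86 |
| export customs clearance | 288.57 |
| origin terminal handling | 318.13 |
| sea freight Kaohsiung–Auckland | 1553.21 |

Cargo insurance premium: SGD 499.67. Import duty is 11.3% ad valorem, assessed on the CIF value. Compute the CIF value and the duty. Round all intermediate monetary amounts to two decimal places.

CIF value: SGD 97832.34; import duty: SGD 11055.05

CIF = EXW price + pre-shipment costs + freight + insurance
CIF = 94961.90 + 210.86 + 288.57 + 318.13 + 1553.21 + 499.67 = 97832.34
Import duty = 97832.34 × 11.3% = 11055.05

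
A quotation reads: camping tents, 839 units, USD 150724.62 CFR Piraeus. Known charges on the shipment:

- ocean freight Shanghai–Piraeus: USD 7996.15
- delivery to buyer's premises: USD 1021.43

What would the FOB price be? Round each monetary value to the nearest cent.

Not relevant to the conversion: delivery — on the buyer under both terms; not part of either seller's price.
From CFR to FOB, the seller no longer bears: freight.
FOB price = 150724.62 − 7996.15 = 142728.47

FOB price: USD 142728.47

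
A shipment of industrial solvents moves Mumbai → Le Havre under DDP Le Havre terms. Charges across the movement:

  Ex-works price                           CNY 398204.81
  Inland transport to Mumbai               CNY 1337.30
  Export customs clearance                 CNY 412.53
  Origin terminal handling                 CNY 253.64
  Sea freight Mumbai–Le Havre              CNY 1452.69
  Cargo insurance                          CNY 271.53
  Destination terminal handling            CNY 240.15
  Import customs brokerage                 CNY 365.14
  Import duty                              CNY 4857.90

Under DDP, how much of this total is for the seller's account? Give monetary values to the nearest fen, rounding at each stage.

Seller's account: CNY 407395.69

DDP: the seller bears all costs including import duty.
Seller's account: goods 398204.81 + inland to port 1337.30 + export clearance 412.53 + origin terminal 253.64 + freight 1452.69 + insurance 271.53 + destination terminal 240.15 + brokerage 365.14 + duty 4857.90 = 407395.69
Buyer's account: 0.00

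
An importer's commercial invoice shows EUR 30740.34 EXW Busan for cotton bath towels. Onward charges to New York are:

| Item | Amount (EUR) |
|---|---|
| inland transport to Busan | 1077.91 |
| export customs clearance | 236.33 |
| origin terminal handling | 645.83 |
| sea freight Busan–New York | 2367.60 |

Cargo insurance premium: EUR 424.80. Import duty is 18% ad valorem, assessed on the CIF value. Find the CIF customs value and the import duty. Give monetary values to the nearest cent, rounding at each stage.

CIF value: EUR 35492.81; import duty: EUR 6388.71

CIF = EXW price + pre-shipment costs + freight + insurance
CIF = 30740.34 + 1077.91 + 236.33 + 645.83 + 2367.60 + 424.80 = 35492.81
Import duty = 35492.81 × 18% = 6388.71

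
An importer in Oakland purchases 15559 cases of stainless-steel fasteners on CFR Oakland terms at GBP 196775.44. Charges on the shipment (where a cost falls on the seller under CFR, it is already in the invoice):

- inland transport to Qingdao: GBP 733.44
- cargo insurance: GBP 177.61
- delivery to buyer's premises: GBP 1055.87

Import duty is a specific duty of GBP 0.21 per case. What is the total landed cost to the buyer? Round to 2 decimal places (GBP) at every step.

Total landed cost: GBP 201276.31

CFR: the seller pays costs through ocean freight to the destination port, but not insurance.
Already in the invoice (seller's account under CFR): inland to port — exclude.
CIF value = CFR price + insurance = 196775.44 + 177.61 = 196953.05
Import duty = 15559 × 0.21 = 3267.39
Buyer bears: insurance 177.61 + delivery 1055.87 + duty 3267.39 = 4500.87
Landed cost = invoice 196775.44 + 4500.87 = 201276.31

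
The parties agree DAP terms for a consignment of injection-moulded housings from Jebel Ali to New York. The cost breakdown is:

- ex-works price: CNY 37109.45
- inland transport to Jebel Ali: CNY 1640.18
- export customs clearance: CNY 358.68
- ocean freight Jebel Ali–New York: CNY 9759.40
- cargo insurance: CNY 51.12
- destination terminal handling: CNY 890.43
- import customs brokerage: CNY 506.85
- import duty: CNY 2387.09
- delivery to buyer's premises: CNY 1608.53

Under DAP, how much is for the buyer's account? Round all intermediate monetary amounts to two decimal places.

Buyer's account: CNY 2893.94

DAP: the seller bears all costs to the named destination except import duty and clearance.
Seller's account: goods 37109.45 + inland to port 1640.18 + export clearance 358.68 + freight 9759.40 + insurance 51.12 + destination terminal 890.43 + delivery 1608.53 = 51417.79
Buyer's account: brokerage 506.85 + duty 2387.09 = 2893.94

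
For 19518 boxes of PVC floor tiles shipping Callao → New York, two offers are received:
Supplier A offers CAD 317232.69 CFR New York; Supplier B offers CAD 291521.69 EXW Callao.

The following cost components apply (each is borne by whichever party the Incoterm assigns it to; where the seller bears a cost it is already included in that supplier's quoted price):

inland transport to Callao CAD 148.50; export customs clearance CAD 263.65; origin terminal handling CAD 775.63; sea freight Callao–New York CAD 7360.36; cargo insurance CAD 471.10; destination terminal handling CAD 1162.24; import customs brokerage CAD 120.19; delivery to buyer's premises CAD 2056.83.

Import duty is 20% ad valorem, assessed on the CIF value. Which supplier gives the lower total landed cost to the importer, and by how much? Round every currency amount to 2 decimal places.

Supplier B is cheaper by CAD 20595.43

Supplier A (CFR):
CIF value = CFR price + insurance = 317232.69 + 471.10 = 317703.79
Import duty = 317703.79 × 20% = 63540.76
Buyer bears (A): 471.10 + 1162.24 + 120.19 + 2056.83 = 3810.36
Landed cost (A) = invoice 317232.69 + 3810.36 + duty 63540.76 = 384583.81
Supplier B (EXW):
CIF value = EXW price + inland to port + export clearance + origin terminal + freight + insurance = 291521.69 + 148.50 + 263.65 + 775.63 + 7360.36 + 471.10 = 300540.93
Import duty = 300540.93 × 20% = 60108.19
Buyer bears (B): 148.50 + 263.65 + 775.63 + 7360.36 + 471.10 + 1162.24 + 120.19 + 2056.83 = 12358.50
Landed cost (B) = invoice 291521.69 + 12358.50 + duty 60108.19 = 363988.38
Difference = |384583.81 − 363988.38| = 20595.43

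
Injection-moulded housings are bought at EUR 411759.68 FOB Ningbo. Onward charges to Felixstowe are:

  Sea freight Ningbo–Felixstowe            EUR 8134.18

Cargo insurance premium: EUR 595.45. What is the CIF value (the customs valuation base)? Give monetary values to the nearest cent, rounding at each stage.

CIF value: EUR 420489.31

CIF = FOB price + freight + insurance
CIF = 411759.68 + 8134.18 + 595.45 = 420489.31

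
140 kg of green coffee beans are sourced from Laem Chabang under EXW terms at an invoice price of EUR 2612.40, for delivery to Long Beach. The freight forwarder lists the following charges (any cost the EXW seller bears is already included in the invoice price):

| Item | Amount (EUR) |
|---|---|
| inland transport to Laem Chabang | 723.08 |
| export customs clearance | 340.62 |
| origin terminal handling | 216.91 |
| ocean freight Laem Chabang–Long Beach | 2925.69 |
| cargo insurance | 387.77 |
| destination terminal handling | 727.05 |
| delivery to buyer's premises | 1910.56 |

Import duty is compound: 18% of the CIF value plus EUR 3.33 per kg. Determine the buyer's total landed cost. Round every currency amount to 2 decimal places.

Total landed cost: EUR 11607.44

EXW: the seller makes goods available at their premises; the buyer bears all onward costs.
CIF value = EXW price + inland to port + export clearance + origin terminal + freight + insurance = 2612.40 + 723.08 + 340.62 + 216.91 + 2925.69 + 387.77 = 7206.47
Ad valorem component: 7206.47 × 18% = 1297.16
Specific component: 140 × 3.33 = 466.20
Import duty = 1297.16 + 466.20 = 1763.36
Buyer bears: inland to port 723.08 + export clearance 340.62 + origin terminal 216.91 + freight 2925.69 + insurance 387.77 + destination terminal 727.05 + delivery 1910.56 + duty 1763.36 = 8995.04
Landed cost = invoice 2612.40 + 8995.04 = 11607.44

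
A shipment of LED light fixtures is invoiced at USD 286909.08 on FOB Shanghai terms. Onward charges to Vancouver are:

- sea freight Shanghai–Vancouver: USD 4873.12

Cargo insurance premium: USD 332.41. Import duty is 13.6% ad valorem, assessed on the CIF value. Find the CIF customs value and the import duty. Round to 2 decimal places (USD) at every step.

CIF = FOB price + freight + insurance
CIF = 286909.08 + 4873.12 + 332.41 = 292114.61
Import duty = 292114.61 × 13.6% = 39727.59

CIF value: USD 292114.61; import duty: USD 39727.59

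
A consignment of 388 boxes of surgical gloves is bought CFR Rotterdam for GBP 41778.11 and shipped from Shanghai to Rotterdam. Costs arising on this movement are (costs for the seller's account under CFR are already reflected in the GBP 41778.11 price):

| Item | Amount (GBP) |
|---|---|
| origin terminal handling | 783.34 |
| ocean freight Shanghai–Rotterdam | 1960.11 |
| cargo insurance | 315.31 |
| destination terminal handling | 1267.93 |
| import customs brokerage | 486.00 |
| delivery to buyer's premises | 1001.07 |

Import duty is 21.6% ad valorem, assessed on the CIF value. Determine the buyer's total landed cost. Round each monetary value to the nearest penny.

Total landed cost: GBP 53940.60

CFR: the seller pays costs through ocean freight to the destination port, but not insurance.
Already in the invoice (seller's account under CFR): origin terminal, freight — exclude.
CIF value = CFR price + insurance = 41778.11 + 315.31 = 42093.42
Import duty = 42093.42 × 21.6% = 9092.18
Buyer bears: insurance 315.31 + destination terminal 1267.93 + brokerage 486.00 + delivery 1001.07 + duty 9092.18 = 12162.49
Landed cost = invoice 41778.11 + 12162.49 = 53940.60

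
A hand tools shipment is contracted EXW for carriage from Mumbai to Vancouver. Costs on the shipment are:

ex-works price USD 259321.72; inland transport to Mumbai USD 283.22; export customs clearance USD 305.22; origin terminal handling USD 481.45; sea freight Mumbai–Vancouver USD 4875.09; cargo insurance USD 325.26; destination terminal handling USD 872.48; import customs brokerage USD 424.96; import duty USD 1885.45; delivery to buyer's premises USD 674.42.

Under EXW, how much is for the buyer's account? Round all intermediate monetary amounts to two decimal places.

Buyer's account: USD 10127.55

EXW: the seller makes goods available at their premises; the buyer bears all onward costs.
Seller's account: goods 259321.72 = 259321.72
Buyer's account: inland to port 283.22 + export clearance 305.22 + origin terminal 481.45 + freight 4875.09 + insurance 325.26 + destination terminal 872.48 + brokerage 424.96 + duty 1885.45 + delivery 674.42 = 10127.55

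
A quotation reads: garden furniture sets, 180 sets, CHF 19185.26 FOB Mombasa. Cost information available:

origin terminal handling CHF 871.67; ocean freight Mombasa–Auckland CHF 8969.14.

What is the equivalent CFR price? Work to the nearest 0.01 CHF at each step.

CFR price: CHF 28154.40

Not relevant to the conversion: origin terminal — on the seller under both FOB and CFR; already in the FOB price and stays in the CFR price.
From FOB to CFR, the seller additionally bears: freight.
CFR price = 19185.26 + 8969.14 = 28154.40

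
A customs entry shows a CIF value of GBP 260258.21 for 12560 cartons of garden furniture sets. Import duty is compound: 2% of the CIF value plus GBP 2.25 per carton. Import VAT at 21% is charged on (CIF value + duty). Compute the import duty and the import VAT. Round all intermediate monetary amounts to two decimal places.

Import duty: GBP 33465.16; import VAT: GBP 61681.91

Ad valorem component: 260258.21 × 2% = 5205.16
Specific component: 12560 × 2.25 = 28260.00
Import duty = 5205.16 + 28260.00 = 33465.16
VAT base = CIF + duty = 260258.21 + 33465.16 = 293723.37
Import VAT = 293723.37 × 21% = 61681.91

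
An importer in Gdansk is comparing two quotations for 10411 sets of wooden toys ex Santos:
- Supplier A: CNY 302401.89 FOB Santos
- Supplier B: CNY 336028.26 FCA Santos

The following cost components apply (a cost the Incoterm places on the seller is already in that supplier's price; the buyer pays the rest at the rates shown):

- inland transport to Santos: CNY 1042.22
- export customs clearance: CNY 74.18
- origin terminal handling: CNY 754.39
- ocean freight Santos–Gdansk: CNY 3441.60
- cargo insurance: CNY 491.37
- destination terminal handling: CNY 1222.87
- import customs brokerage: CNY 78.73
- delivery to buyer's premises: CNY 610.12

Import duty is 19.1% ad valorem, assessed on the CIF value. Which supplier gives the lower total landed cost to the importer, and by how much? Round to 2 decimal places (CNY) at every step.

Supplier A is cheaper by CNY 40947.48

Supplier A (FOB):
CIF value = FOB price + freight + insurance = 302401.89 + 3441.60 + 491.37 = 306334.86
Import duty = 306334.86 × 19.1% = 58509.96
Buyer bears (A): 3441.60 + 491.37 + 1222.87 + 78.73 + 610.12 = 5844.69
Landed cost (A) = invoice 302401.89 + 5844.69 + duty 58509.96 = 366756.54
Supplier B (FCA):
CIF value = FCA price + origin terminal + freight + insurance = 336028.26 + 754.39 + 3441.60 + 491.37 = 340715.62
Import duty = 340715.62 × 19.1% = 65076.68
Buyer bears (B): 754.39 + 3441.60 + 491.37 + 1222.87 + 78.73 + 610.12 = 6599.08
Landed cost (B) = invoice 336028.26 + 6599.08 + duty 65076.68 = 407704.02
Difference = |366756.54 − 407704.02| = 40947.48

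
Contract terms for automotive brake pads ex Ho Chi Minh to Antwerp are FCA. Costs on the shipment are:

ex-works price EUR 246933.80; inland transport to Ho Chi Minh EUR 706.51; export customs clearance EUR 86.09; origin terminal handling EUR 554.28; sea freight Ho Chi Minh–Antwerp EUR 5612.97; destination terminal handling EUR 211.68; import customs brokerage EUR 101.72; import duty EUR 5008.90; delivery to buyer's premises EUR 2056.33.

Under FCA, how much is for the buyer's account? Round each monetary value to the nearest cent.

Buyer's account: EUR 13545.88

FCA: the seller delivers export-cleared goods to the carrier; the buyer bears costs from that point.
Seller's account: goods 246933.80 + inland to port 706.51 + export clearance 86.09 = 247726.40
Buyer's account: origin terminal 554.28 + freight 5612.97 + destination terminal 211.68 + brokerage 101.72 + duty 5008.90 + delivery 2056.33 = 13545.88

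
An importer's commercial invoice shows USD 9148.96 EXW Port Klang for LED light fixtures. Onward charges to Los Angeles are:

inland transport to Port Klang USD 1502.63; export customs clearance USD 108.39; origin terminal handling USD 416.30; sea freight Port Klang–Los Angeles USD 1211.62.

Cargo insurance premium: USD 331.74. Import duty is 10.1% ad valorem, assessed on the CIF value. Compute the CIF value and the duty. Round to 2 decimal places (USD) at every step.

CIF = EXW price + pre-shipment costs + freight + insurance
CIF = 9148.96 + 1502.63 + 108.39 + 416.30 + 1211.62 + 331.74 = 12719.64
Import duty = 12719.64 × 10.1% = 1284.68

CIF value: USD 12719.64; import duty: USD 1284.68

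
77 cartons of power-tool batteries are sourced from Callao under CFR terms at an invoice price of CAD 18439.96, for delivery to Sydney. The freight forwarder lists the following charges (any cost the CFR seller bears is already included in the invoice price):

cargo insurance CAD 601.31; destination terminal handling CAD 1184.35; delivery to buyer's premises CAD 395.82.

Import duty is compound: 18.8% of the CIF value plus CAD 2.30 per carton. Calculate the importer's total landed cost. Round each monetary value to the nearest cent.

Total landed cost: CAD 24378.30

CFR: the seller pays costs through ocean freight to the destination port, but not insurance.
CIF value = CFR price + insurance = 18439.96 + 601.31 = 19041.27
Ad valorem component: 19041.27 × 18.8% = 3579.76
Specific component: 77 × 2.30 = 177.10
Import duty = 3579.76 + 177.10 = 3756.86
Buyer bears: insurance 601.31 + destination terminal 1184.35 + delivery 395.82 + duty 3756.86 = 5938.34
Landed cost = invoice 18439.96 + 5938.34 = 24378.30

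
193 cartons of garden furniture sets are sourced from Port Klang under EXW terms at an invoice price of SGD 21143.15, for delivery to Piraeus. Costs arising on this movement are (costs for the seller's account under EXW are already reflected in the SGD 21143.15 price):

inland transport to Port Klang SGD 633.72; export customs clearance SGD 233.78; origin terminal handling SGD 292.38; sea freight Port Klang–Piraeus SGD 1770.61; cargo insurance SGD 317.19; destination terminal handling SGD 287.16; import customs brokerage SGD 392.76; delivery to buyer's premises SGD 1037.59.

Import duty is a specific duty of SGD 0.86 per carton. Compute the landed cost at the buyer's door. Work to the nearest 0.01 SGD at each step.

Total landed cost: SGD 26274.32

EXW: the seller makes goods available at their premises; the buyer bears all onward costs.
CIF value = EXW price + inland to port + export clearance + origin terminal + freight + insurance = 21143.15 + 633.72 + 233.78 + 292.38 + 1770.61 + 317.19 = 24390.83
Import duty = 193 × 0.86 = 165.98
Buyer bears: inland to port 633.72 + export clearance 233.78 + origin terminal 292.38 + freight 1770.61 + insurance 317.19 + destination terminal 287.16 + brokerage 392.76 + delivery 1037.59 + duty 165.98 = 5131.17
Landed cost = invoice 21143.15 + 5131.17 = 26274.32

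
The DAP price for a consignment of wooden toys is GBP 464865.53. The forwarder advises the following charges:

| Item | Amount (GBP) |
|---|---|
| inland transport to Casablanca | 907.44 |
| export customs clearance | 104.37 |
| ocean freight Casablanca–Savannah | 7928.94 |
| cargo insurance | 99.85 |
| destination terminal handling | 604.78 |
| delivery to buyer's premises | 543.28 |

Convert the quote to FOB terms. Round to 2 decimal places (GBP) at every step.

FOB price: GBP 455688.68

Not relevant to the conversion: inland to port, export clearance — on the seller under both DAP and FOB; already in the DAP price and stays in the FOB price.
From DAP to FOB, the seller no longer bears: freight, insurance, destination terminal, delivery.
FOB price = 464865.53 − 7928.94 − 99.85 − 604.78 − 543.28 = 455688.68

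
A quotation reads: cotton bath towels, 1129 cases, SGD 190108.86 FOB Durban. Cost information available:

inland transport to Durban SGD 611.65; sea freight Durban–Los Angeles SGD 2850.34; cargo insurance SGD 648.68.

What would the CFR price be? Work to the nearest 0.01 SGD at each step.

CFR price: SGD 192959.20

Not relevant to the conversion: inland to port — on the seller under both FOB and CFR; already in the FOB price and stays in the CFR price. insurance — on the buyer under both terms; not part of either seller's price.
From FOB to CFR, the seller additionally bears: freight.
CFR price = 190108.86 + 2850.34 = 192959.20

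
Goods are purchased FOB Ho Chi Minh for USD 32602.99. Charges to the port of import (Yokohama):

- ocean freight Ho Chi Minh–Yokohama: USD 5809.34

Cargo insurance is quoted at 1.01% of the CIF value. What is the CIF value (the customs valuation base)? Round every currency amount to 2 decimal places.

CIF value: USD 38804.25

Let C be the CIF value. C = FOB price + freight + 1.01% × C
C − 1.01% × C = 32602.99 + 5809.34
0.9899 × C = 38412.33
C = 38412.33 / 0.9899 = 38804.25
Insurance premium = 1.01% × 38804.25 = 391.92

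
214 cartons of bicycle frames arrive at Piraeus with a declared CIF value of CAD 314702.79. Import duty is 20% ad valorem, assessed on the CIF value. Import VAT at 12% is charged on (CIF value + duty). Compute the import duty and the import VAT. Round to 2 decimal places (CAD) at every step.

Import duty: CAD 62940.56; import VAT: CAD 45317.20

Import duty = 314702.79 × 20% = 62940.56
VAT base = CIF + duty = 314702.79 + 62940.56 = 377643.35
Import VAT = 377643.35 × 12% = 45317.20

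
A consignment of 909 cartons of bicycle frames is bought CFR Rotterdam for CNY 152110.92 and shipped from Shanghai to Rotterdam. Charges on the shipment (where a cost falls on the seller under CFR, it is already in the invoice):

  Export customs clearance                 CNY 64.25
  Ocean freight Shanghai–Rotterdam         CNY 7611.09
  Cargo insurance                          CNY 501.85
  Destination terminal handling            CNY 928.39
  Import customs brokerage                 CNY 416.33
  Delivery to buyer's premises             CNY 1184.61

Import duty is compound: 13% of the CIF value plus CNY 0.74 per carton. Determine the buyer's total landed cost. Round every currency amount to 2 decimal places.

Total landed cost: CNY 175654.42

CFR: the seller pays costs through ocean freight to the destination port, but not insurance.
Already in the invoice (seller's account under CFR): export clearance, freight — exclude.
CIF value = CFR price + insurance = 152110.92 + 501.85 = 152612.77
Ad valorem component: 152612.77 × 13% = 19839.66
Specific component: 909 × 0.74 = 672.66
Import duty = 19839.66 + 672.66 = 20512.32
Buyer bears: insurance 501.85 + destination terminal 928.39 + brokerage 416.33 + delivery 1184.61 + duty 20512.32 = 23543.50
Landed cost = invoice 152110.92 + 23543.50 = 175654.42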